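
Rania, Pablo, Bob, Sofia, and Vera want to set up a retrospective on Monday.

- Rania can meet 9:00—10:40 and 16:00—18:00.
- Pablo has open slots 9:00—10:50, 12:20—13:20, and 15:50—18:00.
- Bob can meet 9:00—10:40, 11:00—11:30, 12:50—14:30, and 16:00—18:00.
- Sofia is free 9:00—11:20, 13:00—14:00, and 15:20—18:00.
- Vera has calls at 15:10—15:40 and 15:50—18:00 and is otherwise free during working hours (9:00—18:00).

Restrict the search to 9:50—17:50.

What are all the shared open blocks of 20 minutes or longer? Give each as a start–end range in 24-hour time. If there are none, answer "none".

Vera free within 09:00–18:00: 09:00–15:10, 15:40–15:50.
Rania ∩ Pablo: 09:00–10:40, 16:00–18:00.
Rania ∩ Pablo ∩ Bob: 09:00–10:40, 16:00–18:00.
Rania ∩ Pablo ∩ Bob ∩ Sofia: 09:00–10:40, 16:00–18:00.
Rania ∩ Pablo ∩ Bob ∩ Sofia ∩ Vera: 09:00–10:40.
Restricted to 09:50–17:50: 09:50–10:40.
Windows ≥ 20 min: 09:50–10:40.

09:50–10:40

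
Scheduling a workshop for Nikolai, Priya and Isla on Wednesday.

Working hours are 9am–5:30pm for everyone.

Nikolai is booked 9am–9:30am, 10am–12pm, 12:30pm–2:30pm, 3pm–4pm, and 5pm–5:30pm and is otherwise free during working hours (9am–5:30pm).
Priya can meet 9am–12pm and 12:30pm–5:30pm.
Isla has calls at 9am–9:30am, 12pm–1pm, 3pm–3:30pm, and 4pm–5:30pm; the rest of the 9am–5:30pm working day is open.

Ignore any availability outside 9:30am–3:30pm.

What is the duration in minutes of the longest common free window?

30 minutes

Nikolai free within 09:00–17:30: 09:30–10:00, 12:00–12:30, 14:30–15:00, 16:00–17:00.
Isla free within 09:00–17:30: 09:30–12:00, 13:00–15:00, 15:30–16:00.
Nikolai ∩ Priya: 09:30–10:00, 14:30–15:00, 16:00–17:00.
Nikolai ∩ Priya ∩ Isla: 09:30–10:00, 14:30–15:00.
Restricted to 09:30–15:30: 09:30–10:00, 14:30–15:00.
Common window lengths: 30, 30 min; longest is 30.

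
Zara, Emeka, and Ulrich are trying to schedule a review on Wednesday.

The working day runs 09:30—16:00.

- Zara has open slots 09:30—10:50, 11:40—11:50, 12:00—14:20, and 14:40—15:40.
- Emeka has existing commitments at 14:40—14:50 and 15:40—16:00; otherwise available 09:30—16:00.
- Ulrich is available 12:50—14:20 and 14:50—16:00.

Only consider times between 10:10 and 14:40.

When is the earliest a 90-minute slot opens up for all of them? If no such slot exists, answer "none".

Emeka free within 09:30–16:00: 09:30–14:40, 14:50–15:40.
Zara ∩ Emeka: 09:30–10:50, 11:40–11:50, 12:00–14:20, 14:50–15:40.
Zara ∩ Emeka ∩ Ulrich: 12:50–14:20, 14:50–15:40.
Restricted to 10:10–14:40: 12:50–14:20.
Windows ≥ 90 min: 12:50–14:20.
Earliest such window starts at 12:50.

12:50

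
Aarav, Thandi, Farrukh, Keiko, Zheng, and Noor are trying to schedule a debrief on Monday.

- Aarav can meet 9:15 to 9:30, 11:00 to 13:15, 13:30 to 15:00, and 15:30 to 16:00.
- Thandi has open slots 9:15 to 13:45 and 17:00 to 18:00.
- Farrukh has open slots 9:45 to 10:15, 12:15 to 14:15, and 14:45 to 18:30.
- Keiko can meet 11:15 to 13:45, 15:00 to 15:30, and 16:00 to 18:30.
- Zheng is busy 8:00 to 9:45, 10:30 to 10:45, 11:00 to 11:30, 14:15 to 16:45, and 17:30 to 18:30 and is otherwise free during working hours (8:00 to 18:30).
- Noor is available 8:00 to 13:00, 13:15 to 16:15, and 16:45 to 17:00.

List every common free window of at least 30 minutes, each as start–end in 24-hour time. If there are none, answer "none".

Zheng free within 08:00–18:30: 09:45–10:30, 10:45–11:00, 11:30–14:15, 16:45–17:30.
Aarav ∩ Thandi: 09:15–09:30, 11:00–13:15, 13:30–13:45.
Aarav ∩ Thandi ∩ Farrukh: 12:15–13:15, 13:30–13:45.
Aarav ∩ Thandi ∩ Farrukh ∩ Keiko: 12:15–13:15, 13:30–13:45.
Aarav ∩ Thandi ∩ Farrukh ∩ Keiko ∩ Zheng: 12:15–13:15, 13:30–13:45.
Aarav ∩ Thandi ∩ Farrukh ∩ Keiko ∩ Zheng ∩ Noor: 12:15–13:00, 13:30–13:45.
Windows ≥ 30 min: 12:15–13:00.

12:15–13:00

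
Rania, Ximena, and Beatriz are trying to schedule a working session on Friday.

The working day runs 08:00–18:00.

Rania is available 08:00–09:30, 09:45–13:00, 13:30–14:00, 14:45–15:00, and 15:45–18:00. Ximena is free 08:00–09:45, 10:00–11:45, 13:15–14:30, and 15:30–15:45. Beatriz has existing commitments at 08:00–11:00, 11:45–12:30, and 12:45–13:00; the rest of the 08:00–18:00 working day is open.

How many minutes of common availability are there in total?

Beatriz free within 08:00–18:00: 11:00–11:45, 12:30–12:45, 13:00–18:00.
Rania ∩ Ximena: 08:00–09:30, 10:00–11:45, 13:30–14:00.
Rania ∩ Ximena ∩ Beatriz: 11:00–11:45, 13:30–14:00.
Total common minutes: 45 + 30 = 75.

75 minutes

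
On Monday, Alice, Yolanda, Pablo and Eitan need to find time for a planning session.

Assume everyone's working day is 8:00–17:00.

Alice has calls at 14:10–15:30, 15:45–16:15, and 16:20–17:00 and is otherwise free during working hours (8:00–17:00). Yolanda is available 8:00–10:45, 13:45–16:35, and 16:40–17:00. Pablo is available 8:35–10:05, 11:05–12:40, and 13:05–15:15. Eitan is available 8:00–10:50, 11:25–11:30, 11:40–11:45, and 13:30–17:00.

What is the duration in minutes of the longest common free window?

90 minutes

Alice free within 08:00–17:00: 08:00–14:10, 15:30–15:45, 16:15–16:20.
Alice ∩ Yolanda: 08:00–10:45, 13:45–14:10, 15:30–15:45, 16:15–16:20.
Alice ∩ Yolanda ∩ Pablo: 08:35–10:05, 13:45–14:10.
Alice ∩ Yolanda ∩ Pablo ∩ Eitan: 08:35–10:05, 13:45–14:10.
Common window lengths: 90, 25 min; longest is 90.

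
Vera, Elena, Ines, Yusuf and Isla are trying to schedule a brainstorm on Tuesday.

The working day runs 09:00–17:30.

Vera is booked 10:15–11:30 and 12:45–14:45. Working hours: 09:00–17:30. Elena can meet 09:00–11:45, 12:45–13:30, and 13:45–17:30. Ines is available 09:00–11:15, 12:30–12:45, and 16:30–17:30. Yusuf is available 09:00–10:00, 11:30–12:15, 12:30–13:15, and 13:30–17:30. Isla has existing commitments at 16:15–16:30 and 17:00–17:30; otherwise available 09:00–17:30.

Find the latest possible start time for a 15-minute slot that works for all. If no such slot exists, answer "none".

Vera free within 09:00–17:30: 09:00–10:15, 11:30–12:45, 14:45–17:30.
Isla free within 09:00–17:30: 09:00–16:15, 16:30–17:00.
Vera ∩ Elena: 09:00–10:15, 11:30–11:45, 14:45–17:30.
Vera ∩ Elena ∩ Ines: 09:00–10:15, 16:30–17:30.
Vera ∩ Elena ∩ Ines ∩ Yusuf: 09:00–10:00, 16:30–17:30.
Vera ∩ Elena ∩ Ines ∩ Yusuf ∩ Isla: 09:00–10:00, 16:30–17:00.
Windows ≥ 15 min: 09:00–10:00, 16:30–17:00.
Latest start in the last window 16:30–17:00 is 17:00 − 15 min = 16:45.

16:45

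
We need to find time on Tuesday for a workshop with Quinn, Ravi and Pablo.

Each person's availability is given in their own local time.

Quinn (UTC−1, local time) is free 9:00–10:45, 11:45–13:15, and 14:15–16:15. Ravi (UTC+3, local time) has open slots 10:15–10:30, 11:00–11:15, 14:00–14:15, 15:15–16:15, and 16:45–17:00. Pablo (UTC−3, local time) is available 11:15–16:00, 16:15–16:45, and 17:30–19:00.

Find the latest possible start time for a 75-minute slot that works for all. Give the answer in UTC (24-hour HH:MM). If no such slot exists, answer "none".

none

Quinn → UTC: 10:00–11:45, 12:45–14:15, 15:15–17:15.
Ravi → UTC: 07:15–07:30, 08:00–08:15, 11:00–11:15, 12:15–13:15, 13:45–14:00.
Pablo → UTC: 14:15–19:00, 19:15–19:45, 20:30–22:00.
Quinn ∩ Ravi: 11:00–11:15, 12:45–13:15, 13:45–14:00.
Quinn ∩ Ravi ∩ Pablo: (none).
Windows ≥ 75 min: (none).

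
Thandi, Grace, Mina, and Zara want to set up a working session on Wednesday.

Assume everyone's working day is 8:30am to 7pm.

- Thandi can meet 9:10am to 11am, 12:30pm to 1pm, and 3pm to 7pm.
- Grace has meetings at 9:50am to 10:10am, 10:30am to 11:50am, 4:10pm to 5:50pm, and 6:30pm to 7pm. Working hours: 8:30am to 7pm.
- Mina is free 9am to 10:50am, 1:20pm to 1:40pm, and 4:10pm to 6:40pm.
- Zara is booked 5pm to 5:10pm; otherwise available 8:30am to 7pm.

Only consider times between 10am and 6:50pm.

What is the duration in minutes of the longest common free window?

40 minutes

Grace free within 08:30–19:00: 08:30–09:50, 10:10–10:30, 11:50–16:10, 17:50–18:30.
Zara free within 08:30–19:00: 08:30–17:00, 17:10–19:00.
Thandi ∩ Grace: 09:10–09:50, 10:10–10:30, 12:30–13:00, 15:00–16:10, 17:50–18:30.
Thandi ∩ Grace ∩ Mina: 09:10–09:50, 10:10–10:30, 17:50–18:30.
Thandi ∩ Grace ∩ Mina ∩ Zara: 09:10–09:50, 10:10–10:30, 17:50–18:30.
Restricted to 10:00–18:50: 10:10–10:30, 17:50–18:30.
Common window lengths: 20, 40 min; longest is 40.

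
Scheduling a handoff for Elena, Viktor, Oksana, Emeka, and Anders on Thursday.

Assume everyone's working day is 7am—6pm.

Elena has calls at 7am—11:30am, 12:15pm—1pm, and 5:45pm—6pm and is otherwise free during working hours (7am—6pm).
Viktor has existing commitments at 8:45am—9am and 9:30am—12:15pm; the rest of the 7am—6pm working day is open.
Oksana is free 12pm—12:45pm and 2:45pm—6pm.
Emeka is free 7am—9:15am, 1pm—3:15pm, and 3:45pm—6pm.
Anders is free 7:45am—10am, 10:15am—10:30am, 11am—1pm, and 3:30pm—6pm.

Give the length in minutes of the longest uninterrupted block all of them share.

120 minutes

Elena free within 07:00–18:00: 11:30–12:15, 13:00–17:45.
Viktor free within 07:00–18:00: 07:00–08:45, 09:00–09:30, 12:15–18:00.
Elena ∩ Viktor: 13:00–17:45.
Elena ∩ Viktor ∩ Oksana: 14:45–17:45.
Elena ∩ Viktor ∩ Oksana ∩ Emeka: 14:45–15:15, 15:45–17:45.
Elena ∩ Viktor ∩ Oksana ∩ Emeka ∩ Anders: 15:45–17:45.
Single common window of 120 minutes.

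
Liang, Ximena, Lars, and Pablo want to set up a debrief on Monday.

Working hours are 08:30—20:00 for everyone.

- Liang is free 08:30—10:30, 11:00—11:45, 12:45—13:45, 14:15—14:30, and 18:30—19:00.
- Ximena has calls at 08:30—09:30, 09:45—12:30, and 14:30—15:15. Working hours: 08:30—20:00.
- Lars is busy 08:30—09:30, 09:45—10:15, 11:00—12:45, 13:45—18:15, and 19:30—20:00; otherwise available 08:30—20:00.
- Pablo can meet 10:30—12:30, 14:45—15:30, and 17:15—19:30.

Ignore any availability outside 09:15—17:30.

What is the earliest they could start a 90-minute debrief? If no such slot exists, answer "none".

none

Ximena free within 08:30–20:00: 09:30–09:45, 12:30–14:30, 15:15–20:00.
Lars free within 08:30–20:00: 09:30–09:45, 10:15–11:00, 12:45–13:45, 18:15–19:30.
Liang ∩ Ximena: 09:30–09:45, 12:45–13:45, 14:15–14:30, 18:30–19:00.
Liang ∩ Ximena ∩ Lars: 09:30–09:45, 12:45–13:45, 18:30–19:00.
Liang ∩ Ximena ∩ Lars ∩ Pablo: 18:30–19:00.
Restricted to 09:15–17:30: (none).
Windows ≥ 90 min: (none).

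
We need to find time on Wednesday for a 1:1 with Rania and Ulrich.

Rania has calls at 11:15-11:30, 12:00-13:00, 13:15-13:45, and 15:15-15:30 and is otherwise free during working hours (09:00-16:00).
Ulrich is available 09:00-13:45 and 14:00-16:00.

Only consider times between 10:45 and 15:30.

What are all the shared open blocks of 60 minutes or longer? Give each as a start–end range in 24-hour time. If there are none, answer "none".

Rania free within 09:00–16:00: 09:00–11:15, 11:30–12:00, 13:00–13:15, 13:45–15:15, 15:30–16:00.
Rania ∩ Ulrich: 09:00–11:15, 11:30–12:00, 13:00–13:15, 14:00–15:15, 15:30–16:00.
Restricted to 10:45–15:30: 10:45–11:15, 11:30–12:00, 13:00–13:15, 14:00–15:15.
Windows ≥ 60 min: 14:00–15:15.

14:00–15:15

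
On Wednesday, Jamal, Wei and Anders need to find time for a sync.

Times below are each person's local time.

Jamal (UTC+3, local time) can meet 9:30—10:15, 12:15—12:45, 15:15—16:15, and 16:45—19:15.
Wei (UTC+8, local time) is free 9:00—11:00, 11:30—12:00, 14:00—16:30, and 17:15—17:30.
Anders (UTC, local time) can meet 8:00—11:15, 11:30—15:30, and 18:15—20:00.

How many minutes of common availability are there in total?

15 minutes

Jamal → UTC: 06:30–07:15, 09:15–09:45, 12:15–13:15, 13:45–16:15.
Wei → UTC: 01:00–03:00, 03:30–04:00, 06:00–08:30, 09:15–09:30.
Anders → UTC: 08:00–11:15, 11:30–15:30, 18:15–20:00.
Jamal ∩ Wei: 06:30–07:15, 09:15–09:30.
Jamal ∩ Wei ∩ Anders: 09:15–09:30.
Total common minutes: 15.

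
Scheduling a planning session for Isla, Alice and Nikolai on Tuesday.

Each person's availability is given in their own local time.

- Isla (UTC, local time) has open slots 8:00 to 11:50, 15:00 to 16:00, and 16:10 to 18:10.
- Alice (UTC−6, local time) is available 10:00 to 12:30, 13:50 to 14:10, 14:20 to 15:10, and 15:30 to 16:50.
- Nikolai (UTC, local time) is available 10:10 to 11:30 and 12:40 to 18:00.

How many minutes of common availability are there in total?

110 minutes

Isla → UTC: 08:00–11:50, 15:00–16:00, 16:10–18:10.
Alice → UTC: 16:00–18:30, 19:50–20:10, 20:20–21:10, 21:30–22:50.
Nikolai → UTC: 10:10–11:30, 12:40–18:00.
Isla ∩ Alice: 16:10–18:10.
Isla ∩ Alice ∩ Nikolai: 16:10–18:00.
Total common minutes: 110.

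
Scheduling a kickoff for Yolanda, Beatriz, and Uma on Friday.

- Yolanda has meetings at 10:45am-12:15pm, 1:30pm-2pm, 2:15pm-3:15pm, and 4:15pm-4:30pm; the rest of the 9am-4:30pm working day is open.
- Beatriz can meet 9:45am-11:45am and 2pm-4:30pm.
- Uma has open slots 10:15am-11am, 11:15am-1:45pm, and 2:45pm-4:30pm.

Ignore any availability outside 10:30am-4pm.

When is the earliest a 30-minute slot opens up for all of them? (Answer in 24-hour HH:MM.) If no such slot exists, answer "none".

15:15

Yolanda free within 09:00–16:30: 09:00–10:45, 12:15–13:30, 14:00–14:15, 15:15–16:15.
Yolanda ∩ Beatriz: 09:45–10:45, 14:00–14:15, 15:15–16:15.
Yolanda ∩ Beatriz ∩ Uma: 10:15–10:45, 15:15–16:15.
Restricted to 10:30–16:00: 10:30–10:45, 15:15–16:00.
Windows ≥ 30 min: 15:15–16:00.
Earliest such window starts at 15:15.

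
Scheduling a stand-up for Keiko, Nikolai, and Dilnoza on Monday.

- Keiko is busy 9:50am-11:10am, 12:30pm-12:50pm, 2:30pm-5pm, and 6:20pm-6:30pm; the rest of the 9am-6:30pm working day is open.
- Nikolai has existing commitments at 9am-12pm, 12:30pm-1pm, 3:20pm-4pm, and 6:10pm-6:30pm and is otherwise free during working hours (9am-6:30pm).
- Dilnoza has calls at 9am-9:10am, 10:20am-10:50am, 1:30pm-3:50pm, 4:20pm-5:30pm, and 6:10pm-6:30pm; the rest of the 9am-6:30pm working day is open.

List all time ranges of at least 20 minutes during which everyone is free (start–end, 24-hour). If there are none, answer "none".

Keiko free within 09:00–18:30: 09:00–09:50, 11:10–12:30, 12:50–14:30, 17:00–18:20.
Nikolai free within 09:00–18:30: 12:00–12:30, 13:00–15:20, 16:00–18:10.
Dilnoza free within 09:00–18:30: 09:10–10:20, 10:50–13:30, 15:50–16:20, 17:30–18:10.
Keiko ∩ Nikolai: 12:00–12:30, 13:00–14:30, 17:00–18:10.
Keiko ∩ Nikolai ∩ Dilnoza: 12:00–12:30, 13:00–13:30, 17:30–18:10.
Windows ≥ 20 min: 12:00–12:30, 13:00–13:30, 17:30–18:10.

12:00–12:30, 13:00–13:30, 17:30–18:10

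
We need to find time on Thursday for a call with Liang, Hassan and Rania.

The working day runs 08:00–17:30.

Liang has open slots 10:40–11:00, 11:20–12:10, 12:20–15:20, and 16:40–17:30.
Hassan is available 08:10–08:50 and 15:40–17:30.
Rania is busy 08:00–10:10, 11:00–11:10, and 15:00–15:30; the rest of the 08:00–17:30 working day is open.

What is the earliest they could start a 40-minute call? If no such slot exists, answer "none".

Rania free within 08:00–17:30: 10:10–11:00, 11:10–15:00, 15:30–17:30.
Liang ∩ Hassan: 16:40–17:30.
Liang ∩ Hassan ∩ Rania: 16:40–17:30.
Windows ≥ 40 min: 16:40–17:30.
Earliest such window starts at 16:40.

16:40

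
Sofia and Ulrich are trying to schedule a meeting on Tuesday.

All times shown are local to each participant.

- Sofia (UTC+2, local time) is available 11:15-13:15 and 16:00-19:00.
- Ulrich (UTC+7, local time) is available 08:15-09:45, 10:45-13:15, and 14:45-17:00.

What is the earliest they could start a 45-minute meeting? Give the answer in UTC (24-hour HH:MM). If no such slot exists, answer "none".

09:15

Sofia → UTC: 09:15–11:15, 14:00–17:00.
Ulrich → UTC: 01:15–02:45, 03:45–06:15, 07:45–10:00.
Sofia ∩ Ulrich: 09:15–10:00.
Windows ≥ 45 min: 09:15–10:00.
Earliest such window starts at 09:15.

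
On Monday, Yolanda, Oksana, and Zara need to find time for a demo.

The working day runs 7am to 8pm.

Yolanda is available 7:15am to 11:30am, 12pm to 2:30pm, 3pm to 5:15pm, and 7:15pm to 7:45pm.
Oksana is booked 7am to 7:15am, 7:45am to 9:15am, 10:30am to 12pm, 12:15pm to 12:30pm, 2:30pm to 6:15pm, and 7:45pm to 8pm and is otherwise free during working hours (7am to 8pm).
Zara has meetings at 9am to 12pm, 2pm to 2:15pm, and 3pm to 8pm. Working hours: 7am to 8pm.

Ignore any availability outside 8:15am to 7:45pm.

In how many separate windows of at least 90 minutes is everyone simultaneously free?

1

Oksana free within 07:00–20:00: 07:15–07:45, 09:15–10:30, 12:00–12:15, 12:30–14:30, 18:15–19:45.
Zara free within 07:00–20:00: 07:00–09:00, 12:00–14:00, 14:15–15:00.
Yolanda ∩ Oksana: 07:15–07:45, 09:15–10:30, 12:00–12:15, 12:30–14:30, 19:15–19:45.
Yolanda ∩ Oksana ∩ Zara: 07:15–07:45, 12:00–12:15, 12:30–14:00, 14:15–14:30.
Restricted to 08:15–19:45: 12:00–12:15, 12:30–14:00, 14:15–14:30.
Windows ≥ 90 min: 12:30–14:00.
That's 1 window.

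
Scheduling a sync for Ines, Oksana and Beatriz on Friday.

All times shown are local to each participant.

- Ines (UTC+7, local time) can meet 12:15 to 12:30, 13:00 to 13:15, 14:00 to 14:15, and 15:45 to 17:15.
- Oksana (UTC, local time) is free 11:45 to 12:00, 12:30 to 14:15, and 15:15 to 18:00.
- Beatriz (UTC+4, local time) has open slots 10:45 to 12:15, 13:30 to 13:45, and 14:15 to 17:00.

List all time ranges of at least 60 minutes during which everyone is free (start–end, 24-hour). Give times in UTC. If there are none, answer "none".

Ines → UTC: 05:15–05:30, 06:00–06:15, 07:00–07:15, 08:45–10:15.
Oksana → UTC: 11:45–12:00, 12:30–14:15, 15:15–18:00.
Beatriz → UTC: 06:45–08:15, 09:30–09:45, 10:15–13:00.
Ines ∩ Oksana: (none).
Ines ∩ Oksana ∩ Beatriz: (none).
Windows ≥ 60 min: (none).

none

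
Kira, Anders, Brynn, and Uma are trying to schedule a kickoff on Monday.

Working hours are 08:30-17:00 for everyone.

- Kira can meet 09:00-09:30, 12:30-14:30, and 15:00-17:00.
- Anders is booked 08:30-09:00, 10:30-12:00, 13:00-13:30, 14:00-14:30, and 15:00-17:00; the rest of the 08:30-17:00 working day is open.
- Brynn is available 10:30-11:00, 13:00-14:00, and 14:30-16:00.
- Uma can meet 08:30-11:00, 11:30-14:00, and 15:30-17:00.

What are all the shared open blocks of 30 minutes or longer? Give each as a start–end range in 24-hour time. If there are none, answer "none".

13:30–14:00

Anders free within 08:30–17:00: 09:00–10:30, 12:00–13:00, 13:30–14:00, 14:30–15:00.
Kira ∩ Anders: 09:00–09:30, 12:30–13:00, 13:30–14:00.
Kira ∩ Anders ∩ Brynn: 13:30–14:00.
Kira ∩ Anders ∩ Brynn ∩ Uma: 13:30–14:00.
Windows ≥ 30 min: 13:30–14:00.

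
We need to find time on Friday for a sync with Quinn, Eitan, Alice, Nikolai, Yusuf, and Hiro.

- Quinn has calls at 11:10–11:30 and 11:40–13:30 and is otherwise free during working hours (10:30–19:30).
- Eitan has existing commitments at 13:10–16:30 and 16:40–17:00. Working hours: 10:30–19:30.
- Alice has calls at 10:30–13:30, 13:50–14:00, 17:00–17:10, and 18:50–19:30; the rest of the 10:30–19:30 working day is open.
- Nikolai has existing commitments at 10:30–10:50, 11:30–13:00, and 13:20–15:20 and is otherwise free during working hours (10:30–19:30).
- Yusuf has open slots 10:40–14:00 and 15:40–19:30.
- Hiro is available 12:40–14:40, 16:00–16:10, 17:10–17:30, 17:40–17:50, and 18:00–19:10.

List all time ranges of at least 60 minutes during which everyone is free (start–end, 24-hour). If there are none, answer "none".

none

Quinn free within 10:30–19:30: 10:30–11:10, 11:30–11:40, 13:30–19:30.
Eitan free within 10:30–19:30: 10:30–13:10, 16:30–16:40, 17:00–19:30.
Alice free within 10:30–19:30: 13:30–13:50, 14:00–17:00, 17:10–18:50.
Nikolai free within 10:30–19:30: 10:50–11:30, 13:00–13:20, 15:20–19:30.
Quinn ∩ Eitan: 10:30–11:10, 11:30–11:40, 16:30–16:40, 17:00–19:30.
Quinn ∩ Eitan ∩ Alice: 16:30–16:40, 17:10–18:50.
Quinn ∩ Eitan ∩ Alice ∩ Nikolai: 16:30–16:40, 17:10–18:50.
Quinn ∩ Eitan ∩ Alice ∩ Nikolai ∩ Yusuf: 16:30–16:40, 17:10–18:50.
Quinn ∩ Eitan ∩ Alice ∩ Nikolai ∩ Yusuf ∩ Hiro: 17:10–17:30, 17:40–17:50, 18:00–18:50.
Windows ≥ 60 min: (none).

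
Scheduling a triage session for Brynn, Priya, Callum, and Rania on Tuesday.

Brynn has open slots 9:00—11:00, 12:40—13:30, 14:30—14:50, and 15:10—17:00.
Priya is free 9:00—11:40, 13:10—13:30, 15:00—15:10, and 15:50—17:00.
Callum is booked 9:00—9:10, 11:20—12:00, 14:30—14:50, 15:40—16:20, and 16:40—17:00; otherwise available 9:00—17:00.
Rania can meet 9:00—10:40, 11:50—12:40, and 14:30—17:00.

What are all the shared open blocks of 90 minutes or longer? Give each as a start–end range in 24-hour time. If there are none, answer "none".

Callum free within 09:00–17:00: 09:10–11:20, 12:00–14:30, 14:50–15:40, 16:20–16:40.
Brynn ∩ Priya: 09:00–11:00, 13:10–13:30, 15:50–17:00.
Brynn ∩ Priya ∩ Callum: 09:10–11:00, 13:10–13:30, 16:20–16:40.
Brynn ∩ Priya ∩ Callum ∩ Rania: 09:10–10:40, 16:20–16:40.
Windows ≥ 90 min: 09:10–10:40.

09:10–10:40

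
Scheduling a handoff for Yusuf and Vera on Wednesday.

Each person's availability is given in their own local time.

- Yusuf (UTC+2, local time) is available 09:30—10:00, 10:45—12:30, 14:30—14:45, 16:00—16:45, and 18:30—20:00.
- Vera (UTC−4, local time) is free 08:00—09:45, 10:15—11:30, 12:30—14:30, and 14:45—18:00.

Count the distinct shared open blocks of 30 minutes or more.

2

Yusuf → UTC: 07:30–08:00, 08:45–10:30, 12:30–12:45, 14:00–14:45, 16:30–18:00.
Vera → UTC: 12:00–13:45, 14:15–15:30, 16:30–18:30, 18:45–22:00.
Yusuf ∩ Vera: 12:30–12:45, 14:15–14:45, 16:30–18:00.
Windows ≥ 30 min: 14:15–14:45, 16:30–18:00.
That's 2 windows.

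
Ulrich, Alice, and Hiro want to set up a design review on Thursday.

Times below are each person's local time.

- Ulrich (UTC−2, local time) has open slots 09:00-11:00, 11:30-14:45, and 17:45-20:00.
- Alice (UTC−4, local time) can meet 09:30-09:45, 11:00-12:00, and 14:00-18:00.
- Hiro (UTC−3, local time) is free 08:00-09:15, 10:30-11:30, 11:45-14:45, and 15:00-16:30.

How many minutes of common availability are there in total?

75 minutes

Ulrich → UTC: 11:00–13:00, 13:30–16:45, 19:45–22:00.
Alice → UTC: 13:30–13:45, 15:00–16:00, 18:00–22:00.
Hiro → UTC: 11:00–12:15, 13:30–14:30, 14:45–17:45, 18:00–19:30.
Ulrich ∩ Alice: 13:30–13:45, 15:00–16:00, 19:45–22:00.
Ulrich ∩ Alice ∩ Hiro: 13:30–13:45, 15:00–16:00.
Total common minutes: 15 + 60 = 75.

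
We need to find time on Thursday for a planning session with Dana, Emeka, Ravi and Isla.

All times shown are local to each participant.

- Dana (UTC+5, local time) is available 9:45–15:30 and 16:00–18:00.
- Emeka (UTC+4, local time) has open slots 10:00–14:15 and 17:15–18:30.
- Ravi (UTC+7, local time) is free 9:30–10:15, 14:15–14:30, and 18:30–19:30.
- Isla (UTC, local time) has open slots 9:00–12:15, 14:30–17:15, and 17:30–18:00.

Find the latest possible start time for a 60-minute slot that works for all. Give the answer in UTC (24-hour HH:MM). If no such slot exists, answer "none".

none

Dana → UTC: 04:45–10:30, 11:00–13:00.
Emeka → UTC: 06:00–10:15, 13:15–14:30.
Ravi → UTC: 02:30–03:15, 07:15–07:30, 11:30–12:30.
Isla → UTC: 09:00–12:15, 14:30–17:15, 17:30–18:00.
Dana ∩ Emeka: 06:00–10:15.
Dana ∩ Emeka ∩ Ravi: 07:15–07:30.
Dana ∩ Emeka ∩ Ravi ∩ Isla: (none).
Windows ≥ 60 min: (none).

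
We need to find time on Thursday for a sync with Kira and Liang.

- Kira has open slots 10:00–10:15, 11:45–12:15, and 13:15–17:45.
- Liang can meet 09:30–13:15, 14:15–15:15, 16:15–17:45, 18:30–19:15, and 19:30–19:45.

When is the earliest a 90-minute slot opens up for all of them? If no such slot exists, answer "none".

Kira ∩ Liang: 10:00–10:15, 11:45–12:15, 14:15–15:15, 16:15–17:45.
Windows ≥ 90 min: 16:15–17:45.
Earliest such window starts at 16:15.

16:15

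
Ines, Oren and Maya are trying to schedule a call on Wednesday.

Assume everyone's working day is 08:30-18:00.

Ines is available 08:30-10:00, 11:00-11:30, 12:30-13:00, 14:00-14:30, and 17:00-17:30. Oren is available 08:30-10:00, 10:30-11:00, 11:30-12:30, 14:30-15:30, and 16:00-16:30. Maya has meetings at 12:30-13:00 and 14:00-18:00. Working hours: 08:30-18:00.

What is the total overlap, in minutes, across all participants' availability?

Maya free within 08:30–18:00: 08:30–12:30, 13:00–14:00.
Ines ∩ Oren: 08:30–10:00.
Ines ∩ Oren ∩ Maya: 08:30–10:00.
Total common minutes: 90.

90 minutes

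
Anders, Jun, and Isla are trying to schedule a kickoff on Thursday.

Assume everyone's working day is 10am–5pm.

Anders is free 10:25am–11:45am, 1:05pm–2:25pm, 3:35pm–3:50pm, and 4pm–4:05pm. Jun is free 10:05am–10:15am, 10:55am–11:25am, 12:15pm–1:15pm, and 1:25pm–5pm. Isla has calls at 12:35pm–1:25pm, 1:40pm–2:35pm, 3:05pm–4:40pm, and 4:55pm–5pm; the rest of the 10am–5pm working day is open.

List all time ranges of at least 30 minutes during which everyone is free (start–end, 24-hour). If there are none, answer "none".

Isla free within 10:00–17:00: 10:00–12:35, 13:25–13:40, 14:35–15:05, 16:40–16:55.
Anders ∩ Jun: 10:55–11:25, 13:05–13:15, 13:25–14:25, 15:35–15:50, 16:00–16:05.
Anders ∩ Jun ∩ Isla: 10:55–11:25, 13:25–13:40.
Windows ≥ 30 min: 10:55–11:25.

10:55–11:25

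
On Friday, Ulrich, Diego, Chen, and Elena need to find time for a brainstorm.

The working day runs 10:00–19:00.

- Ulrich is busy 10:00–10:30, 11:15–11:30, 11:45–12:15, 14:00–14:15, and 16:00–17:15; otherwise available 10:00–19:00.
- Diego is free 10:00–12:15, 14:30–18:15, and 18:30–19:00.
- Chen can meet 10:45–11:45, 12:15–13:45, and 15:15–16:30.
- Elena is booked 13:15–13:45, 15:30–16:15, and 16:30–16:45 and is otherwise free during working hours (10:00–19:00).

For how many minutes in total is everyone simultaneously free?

60 minutes

Ulrich free within 10:00–19:00: 10:30–11:15, 11:30–11:45, 12:15–14:00, 14:15–16:00, 17:15–19:00.
Elena free within 10:00–19:00: 10:00–13:15, 13:45–15:30, 16:15–16:30, 16:45–19:00.
Ulrich ∩ Diego: 10:30–11:15, 11:30–11:45, 14:30–16:00, 17:15–18:15, 18:30–19:00.
Ulrich ∩ Diego ∩ Chen: 10:45–11:15, 11:30–11:45, 15:15–16:00.
Ulrich ∩ Diego ∩ Chen ∩ Elena: 10:45–11:15, 11:30–11:45, 15:15–15:30.
Total common minutes: 30 + 15 + 15 = 60.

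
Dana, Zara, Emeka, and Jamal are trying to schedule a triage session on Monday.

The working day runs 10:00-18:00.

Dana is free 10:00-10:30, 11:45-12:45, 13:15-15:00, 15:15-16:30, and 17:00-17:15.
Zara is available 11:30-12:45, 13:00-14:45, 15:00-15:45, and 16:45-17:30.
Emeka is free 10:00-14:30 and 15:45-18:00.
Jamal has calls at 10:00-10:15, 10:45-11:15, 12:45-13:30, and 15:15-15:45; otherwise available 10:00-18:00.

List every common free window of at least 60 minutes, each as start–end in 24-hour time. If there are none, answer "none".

11:45–12:45, 13:30–14:30

Jamal free within 10:00–18:00: 10:15–10:45, 11:15–12:45, 13:30–15:15, 15:45–18:00.
Dana ∩ Zara: 11:45–12:45, 13:15–14:45, 15:15–15:45, 17:00–17:15.
Dana ∩ Zara ∩ Emeka: 11:45–12:45, 13:15–14:30, 17:00–17:15.
Dana ∩ Zara ∩ Emeka ∩ Jamal: 11:45–12:45, 13:30–14:30, 17:00–17:15.
Windows ≥ 60 min: 11:45–12:45, 13:30–14:30.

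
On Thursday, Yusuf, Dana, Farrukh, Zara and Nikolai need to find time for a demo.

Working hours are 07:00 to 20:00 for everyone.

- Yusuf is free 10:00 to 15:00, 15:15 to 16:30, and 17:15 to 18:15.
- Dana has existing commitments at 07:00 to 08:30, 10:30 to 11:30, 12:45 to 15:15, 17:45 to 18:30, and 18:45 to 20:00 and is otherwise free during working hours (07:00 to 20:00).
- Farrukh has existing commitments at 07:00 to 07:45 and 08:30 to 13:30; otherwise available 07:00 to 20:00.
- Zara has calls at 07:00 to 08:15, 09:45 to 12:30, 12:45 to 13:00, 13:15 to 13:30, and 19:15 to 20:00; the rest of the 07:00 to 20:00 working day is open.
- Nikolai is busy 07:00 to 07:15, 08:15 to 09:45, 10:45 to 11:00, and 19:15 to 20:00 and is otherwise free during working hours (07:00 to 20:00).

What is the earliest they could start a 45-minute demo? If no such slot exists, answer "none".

15:15

Dana free within 07:00–20:00: 08:30–10:30, 11:30–12:45, 15:15–17:45, 18:30–18:45.
Farrukh free within 07:00–20:00: 07:45–08:30, 13:30–20:00.
Zara free within 07:00–20:00: 08:15–09:45, 12:30–12:45, 13:00–13:15, 13:30–19:15.
Nikolai free within 07:00–20:00: 07:15–08:15, 09:45–10:45, 11:00–19:15.
Yusuf ∩ Dana: 10:00–10:30, 11:30–12:45, 15:15–16:30, 17:15–17:45.
Yusuf ∩ Dana ∩ Farrukh: 15:15–16:30, 17:15–17:45.
Yusuf ∩ Dana ∩ Farrukh ∩ Zara: 15:15–16:30, 17:15–17:45.
Yusuf ∩ Dana ∩ Farrukh ∩ Zara ∩ Nikolai: 15:15–16:30, 17:15–17:45.
Windows ≥ 45 min: 15:15–16:30.
Earliest such window starts at 15:15.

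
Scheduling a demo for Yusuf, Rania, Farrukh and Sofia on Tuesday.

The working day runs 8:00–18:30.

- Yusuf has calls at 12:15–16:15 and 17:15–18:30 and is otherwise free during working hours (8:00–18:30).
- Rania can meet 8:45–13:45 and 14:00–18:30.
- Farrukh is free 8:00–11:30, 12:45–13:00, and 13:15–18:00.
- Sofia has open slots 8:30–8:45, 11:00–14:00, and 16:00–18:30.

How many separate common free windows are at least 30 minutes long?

Yusuf free within 08:00–18:30: 08:00–12:15, 16:15–17:15.
Yusuf ∩ Rania: 08:45–12:15, 16:15–17:15.
Yusuf ∩ Rania ∩ Farrukh: 08:45–11:30, 16:15–17:15.
Yusuf ∩ Rania ∩ Farrukh ∩ Sofia: 11:00–11:30, 16:15–17:15.
Windows ≥ 30 min: 11:00–11:30, 16:15–17:15.
That's 2 windows.

2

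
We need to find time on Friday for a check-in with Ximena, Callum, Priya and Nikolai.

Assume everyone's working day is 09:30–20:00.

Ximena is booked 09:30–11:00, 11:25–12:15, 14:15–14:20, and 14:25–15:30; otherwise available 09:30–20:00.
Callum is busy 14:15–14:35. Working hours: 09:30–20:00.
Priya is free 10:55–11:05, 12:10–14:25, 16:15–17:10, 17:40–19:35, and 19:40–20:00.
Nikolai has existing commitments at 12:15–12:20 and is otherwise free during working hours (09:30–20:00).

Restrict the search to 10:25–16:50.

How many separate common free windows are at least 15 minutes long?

2

Ximena free within 09:30–20:00: 11:00–11:25, 12:15–14:15, 14:20–14:25, 15:30–20:00.
Callum free within 09:30–20:00: 09:30–14:15, 14:35–20:00.
Nikolai free within 09:30–20:00: 09:30–12:15, 12:20–20:00.
Ximena ∩ Callum: 11:00–11:25, 12:15–14:15, 15:30–20:00.
Ximena ∩ Callum ∩ Priya: 11:00–11:05, 12:15–14:15, 16:15–17:10, 17:40–19:35, 19:40–20:00.
Ximena ∩ Callum ∩ Priya ∩ Nikolai: 11:00–11:05, 12:20–14:15, 16:15–17:10, 17:40–19:35, 19:40–20:00.
Restricted to 10:25–16:50: 11:00–11:05, 12:20–14:15, 16:15–16:50.
Windows ≥ 15 min: 12:20–14:15, 16:15–16:50.
That's 2 windows.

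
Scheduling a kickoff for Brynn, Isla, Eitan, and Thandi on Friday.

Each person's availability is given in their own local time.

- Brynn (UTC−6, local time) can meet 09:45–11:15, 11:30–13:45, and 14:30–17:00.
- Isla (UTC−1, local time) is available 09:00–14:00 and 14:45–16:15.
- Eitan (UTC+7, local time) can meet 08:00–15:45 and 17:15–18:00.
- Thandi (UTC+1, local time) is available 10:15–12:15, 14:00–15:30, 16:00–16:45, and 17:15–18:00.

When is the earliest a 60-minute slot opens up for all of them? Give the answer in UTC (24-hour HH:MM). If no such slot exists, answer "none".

Brynn → UTC: 15:45–17:15, 17:30–19:45, 20:30–23:00.
Isla → UTC: 10:00–15:00, 15:45–17:15.
Eitan → UTC: 01:00–08:45, 10:15–11:00.
Thandi → UTC: 09:15–11:15, 13:00–14:30, 15:00–15:45, 16:15–17:00.
Brynn ∩ Isla: 15:45–17:15.
Brynn ∩ Isla ∩ Eitan: (none).
Brynn ∩ Isla ∩ Eitan ∩ Thandi: (none).
Windows ≥ 60 min: (none).

none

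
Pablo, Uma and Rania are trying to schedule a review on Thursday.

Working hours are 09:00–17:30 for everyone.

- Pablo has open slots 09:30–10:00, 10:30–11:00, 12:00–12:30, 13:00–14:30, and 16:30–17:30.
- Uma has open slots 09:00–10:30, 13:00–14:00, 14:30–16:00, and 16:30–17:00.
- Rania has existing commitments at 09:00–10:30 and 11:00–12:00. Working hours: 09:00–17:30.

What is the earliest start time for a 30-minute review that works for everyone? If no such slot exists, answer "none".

13:00

Rania free within 09:00–17:30: 10:30–11:00, 12:00–17:30.
Pablo ∩ Uma: 09:30–10:00, 13:00–14:00, 16:30–17:00.
Pablo ∩ Uma ∩ Rania: 13:00–14:00, 16:30–17:00.
Windows ≥ 30 min: 13:00–14:00, 16:30–17:00.
Earliest such window starts at 13:00.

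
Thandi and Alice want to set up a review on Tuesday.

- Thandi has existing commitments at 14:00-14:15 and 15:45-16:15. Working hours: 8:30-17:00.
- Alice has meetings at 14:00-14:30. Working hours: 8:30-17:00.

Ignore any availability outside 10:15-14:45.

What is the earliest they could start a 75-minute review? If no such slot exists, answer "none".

Thandi free within 08:30–17:00: 08:30–14:00, 14:15–15:45, 16:15–17:00.
Alice free within 08:30–17:00: 08:30–14:00, 14:30–17:00.
Thandi ∩ Alice: 08:30–14:00, 14:30–15:45, 16:15–17:00.
Restricted to 10:15–14:45: 10:15–14:00, 14:30–14:45.
Windows ≥ 75 min: 10:15–14:00.
Earliest such window starts at 10:15.

10:15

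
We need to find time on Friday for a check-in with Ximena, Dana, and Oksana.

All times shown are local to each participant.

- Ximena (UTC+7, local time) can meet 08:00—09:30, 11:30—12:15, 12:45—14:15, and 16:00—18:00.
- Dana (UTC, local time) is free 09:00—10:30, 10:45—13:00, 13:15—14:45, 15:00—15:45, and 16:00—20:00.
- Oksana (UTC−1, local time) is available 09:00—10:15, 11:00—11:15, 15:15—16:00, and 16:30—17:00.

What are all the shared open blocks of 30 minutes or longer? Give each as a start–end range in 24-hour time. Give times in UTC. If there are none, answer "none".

10:00–10:30

Ximena → UTC: 01:00–02:30, 04:30–05:15, 05:45–07:15, 09:00–11:00.
Dana → UTC: 09:00–10:30, 10:45–13:00, 13:15–14:45, 15:00–15:45, 16:00–20:00.
Oksana → UTC: 10:00–11:15, 12:00–12:15, 16:15–17:00, 17:30–18:00.
Ximena ∩ Dana: 09:00–10:30, 10:45–11:00.
Ximena ∩ Dana ∩ Oksana: 10:00–10:30, 10:45–11:00.
Windows ≥ 30 min: 10:00–10:30.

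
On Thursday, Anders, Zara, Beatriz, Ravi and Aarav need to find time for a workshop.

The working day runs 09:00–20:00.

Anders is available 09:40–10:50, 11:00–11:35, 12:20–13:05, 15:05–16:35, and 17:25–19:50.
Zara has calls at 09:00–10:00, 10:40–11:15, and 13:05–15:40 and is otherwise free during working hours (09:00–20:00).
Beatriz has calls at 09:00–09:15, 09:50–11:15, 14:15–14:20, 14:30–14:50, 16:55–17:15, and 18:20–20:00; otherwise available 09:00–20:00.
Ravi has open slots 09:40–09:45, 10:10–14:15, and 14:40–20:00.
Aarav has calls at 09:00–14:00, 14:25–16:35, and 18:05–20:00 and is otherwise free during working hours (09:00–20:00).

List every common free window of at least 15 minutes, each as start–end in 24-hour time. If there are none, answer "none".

Zara free within 09:00–20:00: 10:00–10:40, 11:15–13:05, 15:40–20:00.
Beatriz free within 09:00–20:00: 09:15–09:50, 11:15–14:15, 14:20–14:30, 14:50–16:55, 17:15–18:20.
Aarav free within 09:00–20:00: 14:00–14:25, 16:35–18:05.
Anders ∩ Zara: 10:00–10:40, 11:15–11:35, 12:20–13:05, 15:40–16:35, 17:25–19:50.
Anders ∩ Zara ∩ Beatriz: 11:15–11:35, 12:20–13:05, 15:40–16:35, 17:25–18:20.
Anders ∩ Zara ∩ Beatriz ∩ Ravi: 11:15–11:35, 12:20–13:05, 15:40–16:35, 17:25–18:20.
Anders ∩ Zara ∩ Beatriz ∩ Ravi ∩ Aarav: 17:25–18:05.
Windows ≥ 15 min: 17:25–18:05.

17:25–18:05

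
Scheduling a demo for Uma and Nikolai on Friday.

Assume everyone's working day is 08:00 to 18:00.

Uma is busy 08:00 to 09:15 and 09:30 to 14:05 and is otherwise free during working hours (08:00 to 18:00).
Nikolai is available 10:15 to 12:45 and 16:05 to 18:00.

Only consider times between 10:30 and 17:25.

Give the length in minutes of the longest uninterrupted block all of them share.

80 minutes

Uma free within 08:00–18:00: 09:15–09:30, 14:05–18:00.
Uma ∩ Nikolai: 16:05–18:00.
Restricted to 10:30–17:25: 16:05–17:25.
Single common window of 80 minutes.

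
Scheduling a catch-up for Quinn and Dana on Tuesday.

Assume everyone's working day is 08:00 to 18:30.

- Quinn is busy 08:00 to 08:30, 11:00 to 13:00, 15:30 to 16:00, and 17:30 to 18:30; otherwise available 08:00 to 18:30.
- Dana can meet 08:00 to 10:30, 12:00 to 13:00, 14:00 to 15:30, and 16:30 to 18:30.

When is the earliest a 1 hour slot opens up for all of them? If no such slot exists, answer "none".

08:30

Quinn free within 08:00–18:30: 08:30–11:00, 13:00–15:30, 16:00–17:30.
Quinn ∩ Dana: 08:30–10:30, 14:00–15:30, 16:30–17:30.
Windows ≥ 60 min: 08:30–10:30, 14:00–15:30, 16:30–17:30.
Earliest such window starts at 08:30.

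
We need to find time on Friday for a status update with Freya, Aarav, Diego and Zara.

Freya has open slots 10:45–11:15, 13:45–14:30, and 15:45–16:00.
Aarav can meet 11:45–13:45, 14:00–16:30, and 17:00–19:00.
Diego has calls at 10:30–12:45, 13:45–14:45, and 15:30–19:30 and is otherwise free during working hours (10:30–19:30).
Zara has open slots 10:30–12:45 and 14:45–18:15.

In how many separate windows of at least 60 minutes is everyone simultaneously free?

0

Diego free within 10:30–19:30: 12:45–13:45, 14:45–15:30.
Freya ∩ Aarav: 14:00–14:30, 15:45–16:00.
Freya ∩ Aarav ∩ Diego: (none).
Freya ∩ Aarav ∩ Diego ∩ Zara: (none).
Windows ≥ 60 min: (none).
That's 0 windows.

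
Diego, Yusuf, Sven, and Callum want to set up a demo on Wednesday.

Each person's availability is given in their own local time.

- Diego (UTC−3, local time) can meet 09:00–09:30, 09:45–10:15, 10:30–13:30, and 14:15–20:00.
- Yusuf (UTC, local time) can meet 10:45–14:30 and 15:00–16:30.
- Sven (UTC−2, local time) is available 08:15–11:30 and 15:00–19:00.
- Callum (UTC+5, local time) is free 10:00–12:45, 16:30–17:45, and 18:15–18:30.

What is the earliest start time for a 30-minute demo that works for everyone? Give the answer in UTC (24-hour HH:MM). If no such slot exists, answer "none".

Diego → UTC: 12:00–12:30, 12:45–13:15, 13:30–16:30, 17:15–23:00.
Yusuf → UTC: 10:45–14:30, 15:00–16:30.
Sven → UTC: 10:15–13:30, 17:00–21:00.
Callum → UTC: 05:00–07:45, 11:30–12:45, 13:15–13:30.
Diego ∩ Yusuf: 12:00–12:30, 12:45–13:15, 13:30–14:30, 15:00–16:30.
Diego ∩ Yusuf ∩ Sven: 12:00–12:30, 12:45–13:15.
Diego ∩ Yusuf ∩ Sven ∩ Callum: 12:00–12:30.
Windows ≥ 30 min: 12:00–12:30.
Earliest such window starts at 12:00.

12:00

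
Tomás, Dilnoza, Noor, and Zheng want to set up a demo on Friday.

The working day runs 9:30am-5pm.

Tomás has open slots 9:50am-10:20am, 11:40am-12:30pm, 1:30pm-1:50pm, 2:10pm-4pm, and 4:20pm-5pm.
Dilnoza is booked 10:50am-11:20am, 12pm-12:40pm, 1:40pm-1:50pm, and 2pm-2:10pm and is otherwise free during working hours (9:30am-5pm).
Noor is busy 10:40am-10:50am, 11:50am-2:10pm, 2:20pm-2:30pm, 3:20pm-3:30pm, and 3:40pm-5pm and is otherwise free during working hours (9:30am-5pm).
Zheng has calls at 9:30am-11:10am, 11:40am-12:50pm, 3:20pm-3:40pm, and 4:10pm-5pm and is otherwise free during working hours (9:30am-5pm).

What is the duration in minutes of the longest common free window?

Dilnoza free within 09:30–17:00: 09:30–10:50, 11:20–12:00, 12:40–13:40, 13:50–14:00, 14:10–17:00.
Noor free within 09:30–17:00: 09:30–10:40, 10:50–11:50, 14:10–14:20, 14:30–15:20, 15:30–15:40.
Zheng free within 09:30–17:00: 11:10–11:40, 12:50–15:20, 15:40–16:10.
Tomás ∩ Dilnoza: 09:50–10:20, 11:40–12:00, 13:30–13:40, 14:10–16:00, 16:20–17:00.
Tomás ∩ Dilnoza ∩ Noor: 09:50–10:20, 11:40–11:50, 14:10–14:20, 14:30–15:20, 15:30–15:40.
Tomás ∩ Dilnoza ∩ Noor ∩ Zheng: 14:10–14:20, 14:30–15:20.
Common window lengths: 10, 50 min; longest is 50.

50 minutes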